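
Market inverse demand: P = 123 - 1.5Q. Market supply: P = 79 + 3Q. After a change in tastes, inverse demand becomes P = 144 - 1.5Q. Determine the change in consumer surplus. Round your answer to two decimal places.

84.78

Initial equilibrium: Q_0 = 9.7778, P_0 = 108.3333; CS_0 = (1/2)(9.7778)(14.6667) = 71.7037, PS_0 = (1/2)(9.7778)(29.3333) = 143.4074.
New equilibrium: 144 - 1.5Q = 79 + 3Q gives Q_1 = 14.4444, P_1 = 122.3333; CS_1 = 156.4815, PS_1 = 312.963.
Change in consumer surplus = 156.4815 - 71.7037 = 84.7778.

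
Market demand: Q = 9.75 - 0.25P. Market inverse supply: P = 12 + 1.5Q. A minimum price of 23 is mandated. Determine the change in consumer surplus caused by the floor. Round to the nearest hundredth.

Rewriting demand in inverse form: P = 39 - 4Q.
Without the control, 39 - 4Q = 12 + 1.5Q so Q* = 4.9091 and P* = 19.3636.
At P = 23, buyers demand (39 - 23)/4 = 4 while sellers would supply more, so the quantity traded is 4 at price 23.
CS goes from (1/2)(4.9091)(19.6364) = 48.1983 to 32 (computed as (39 - 23)(4) - (1/2)(4)(4)^2), a change of -16.1983.

-16.20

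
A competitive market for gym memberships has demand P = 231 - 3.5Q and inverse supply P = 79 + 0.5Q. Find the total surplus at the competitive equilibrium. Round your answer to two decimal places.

2888.00

Setting demand equal to supply, 152 = 4Q, so Q* = 38 and P* = 98.
Total surplus is the full triangle between the curves from 0 to Q*: (1/2)(38)(231 - 79) = 2888.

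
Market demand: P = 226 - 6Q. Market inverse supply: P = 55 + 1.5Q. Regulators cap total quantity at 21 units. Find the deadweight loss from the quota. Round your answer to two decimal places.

Without the quota, 226 - 6Q = 55 + 1.5Q gives Q* = 22.8.
At Q = 21 the demand price is 226 - 6(21) = 100 and the supply price is 55 + 1.5(21) = 86.5.
DWL = (1/2)(gap between curves at 21) x (Q* - 21) = (1/2)(13.5)(1.8) = 12.15.

12.15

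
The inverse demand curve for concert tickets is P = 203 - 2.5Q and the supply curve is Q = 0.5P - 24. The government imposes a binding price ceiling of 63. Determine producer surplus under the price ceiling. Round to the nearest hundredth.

Rewriting supply in inverse form: P = 48 + 2Q.
Free-market equilibrium: 203 - 2.5Q = 48 + 2Q gives Q* = 34.4444, P* = 116.8889.
At P = 63, sellers supply (63 - 48)/2 = 7.5 while buyers want more, so the quantity traded is 7.5 at price 63.
PS is the triangle above supply below 63: (1/2)(7.5)(63 - 48) = 56.25.

56.25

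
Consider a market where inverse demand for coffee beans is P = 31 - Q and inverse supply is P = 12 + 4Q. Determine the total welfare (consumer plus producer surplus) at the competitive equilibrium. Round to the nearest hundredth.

36.10

Equilibrium: 31 - Q = 12 + 4Q, so Q* = 3.8 and P* = 27.2.
CS = (1/2)(3.8)(3.8) = 7.22 and PS = (1/2)(3.8)(15.2) = 28.88, so total surplus = 36.1.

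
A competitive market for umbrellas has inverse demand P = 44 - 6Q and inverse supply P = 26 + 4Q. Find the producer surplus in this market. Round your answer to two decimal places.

6.48

Equilibrium: 44 - 6Q = 26 + 4Q, so Q* = 1.8 and P* = 33.2.
Producer surplus is the triangle above supply below P*: (1/2)(1.8)(33.2 - 26) = (1/2)(1.8)(7.2) = 6.48.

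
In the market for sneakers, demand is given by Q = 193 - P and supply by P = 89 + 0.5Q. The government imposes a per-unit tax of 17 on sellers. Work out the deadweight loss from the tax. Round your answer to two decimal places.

Rewriting demand in inverse form: P = 193 - Q.
Without the tax, 193 - Q = 89 + 0.5Q so Q* = 69.3333 and P* = 123.6667.
A tax on sellers shifts supply up by 17: 193 - Q = 89 + 0.5Q + 17, so Q_t = 58. Buyers pay P_b = 135; sellers receive P_s = P_b - 17 = 118.
The welfare triangle lost has base Q* - Q_t = 11.3333 and height t = 17, so DWL = (1/2)(11.3333)(17) = 96.3333.

96.33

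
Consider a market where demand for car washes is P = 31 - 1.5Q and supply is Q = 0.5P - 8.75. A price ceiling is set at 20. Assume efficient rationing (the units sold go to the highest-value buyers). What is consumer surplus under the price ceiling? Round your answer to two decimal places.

Rewriting supply in inverse form: P = 17.5 + 2Q.
Without the control, 31 - 1.5Q = 17.5 + 2Q so Q* = 3.8571 and P* = 25.2143.
At P = 20, sellers supply (20 - 17.5)/2 = 1.25 while buyers want more, so the quantity traded is 1.25 at price 20.
The demand price at Q = 1.25 is 29.125. CS is the trapezoid between demand and 20 over [0, 1.25]: (1/2)[(31 - 20) + (29.125 - 20)](1.25) = 12.5781.

12.58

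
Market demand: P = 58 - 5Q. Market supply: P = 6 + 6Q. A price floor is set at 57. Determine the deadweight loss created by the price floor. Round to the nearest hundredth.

112.73

Free-market equilibrium: 58 - 5Q = 6 + 6Q gives Q* = 4.7273, P* = 34.3636.
At the floor price 57, quantity demanded is (58 - 57)/5 = 0.2; demand is the short side, so Q = 0.2 trades at P = 57.
At Q = 0.2 the demand price is 57 and the supply price is 7.2. Deadweight loss is the triangle between the curves from 0.2 to 4.7273: (1/2)(57 - 7.2)(4.7273 - 0.2) = 112.7291.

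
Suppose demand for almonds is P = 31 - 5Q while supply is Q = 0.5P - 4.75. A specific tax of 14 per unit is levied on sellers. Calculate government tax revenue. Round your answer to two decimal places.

15.00

Rewriting supply in inverse form: P = 9.5 + 2Q.
Without the tax, 31 - 5Q = 9.5 + 2Q so Q* = 3.0714 and P* = 15.6429.
With the tax, sellers need 14 more per unit: 31 - 5Q = 9.5 + 2Q + 14, so Q_t = 1.0714. Buyers pay P_b = 25.6429; sellers receive P_s = P_b - 14 = 11.6429.
Tax revenue = t x Q_t = 14 x 1.0714 = 15.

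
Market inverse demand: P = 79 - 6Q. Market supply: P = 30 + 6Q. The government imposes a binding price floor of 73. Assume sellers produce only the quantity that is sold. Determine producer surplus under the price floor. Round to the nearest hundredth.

Free-market equilibrium: 79 - 6Q = 30 + 6Q gives Q* = 4.0833, P* = 54.5.
At the floor price 73, quantity demanded is (79 - 73)/6 = 1; demand is the short side, so Q = 1 trades at P = 73.
The supply price at Q = 1 is 36. PS is the trapezoid between 73 and supply over [0, 1]: (1/2)[(73 - 30) + (73 - 36)](1) = 40.

40.00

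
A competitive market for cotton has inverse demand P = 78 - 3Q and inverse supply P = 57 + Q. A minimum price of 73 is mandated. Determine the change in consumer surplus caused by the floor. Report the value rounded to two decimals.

Without the control, 78 - 3Q = 57 + Q so Q* = 5.25 and P* = 62.25.
At P = 73, buyers demand (78 - 73)/3 = 1.6667 while sellers would supply more, so the quantity traded is 1.6667 at price 73.
CS goes from (1/2)(5.25)(15.75) = 41.3438 to 4.1667 (computed as (78 - 73)(1.6667) - (1/2)(3)(1.6667)^2), a change of -37.1771.

-37.18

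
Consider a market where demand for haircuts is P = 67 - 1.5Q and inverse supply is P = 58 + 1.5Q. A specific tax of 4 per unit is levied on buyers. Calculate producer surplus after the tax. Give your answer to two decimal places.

Without the tax, 67 - 1.5Q = 58 + 1.5Q so Q* = 3 and P* = 62.5.
A tax on buyers shifts demand down by 4: (67 - 4) - 1.5Q = 58 + 1.5Q, so Q_t = 1.6667. Buyers pay P_b = 64.5; sellers receive P_s = P_b - 4 = 60.5.
PS = (1/2)(Q_t)(P_s - 58) = (1/2)(1.6667)(2.5) = 2.0833.

2.08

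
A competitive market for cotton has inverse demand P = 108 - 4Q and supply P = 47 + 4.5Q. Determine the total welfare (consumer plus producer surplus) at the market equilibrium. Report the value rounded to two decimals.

218.88

Setting demand equal to supply, 61 = 8.5Q, so Q* = 7.1765 and P* = 79.2941.
Total surplus is the full triangle between the curves from 0 to Q*: (1/2)(7.1765)(108 - 47) = 218.8824.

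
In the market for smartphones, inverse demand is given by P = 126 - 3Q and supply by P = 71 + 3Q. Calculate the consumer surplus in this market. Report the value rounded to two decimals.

126.04

Equilibrium: 126 - 3Q = 71 + 3Q, so Q* = 9.1667 and P* = 98.5.
The demand choke price is 126, so CS = (1/2)(Q*)(126 - P*) = (1/2)(9.1667)(27.5) = 126.0417.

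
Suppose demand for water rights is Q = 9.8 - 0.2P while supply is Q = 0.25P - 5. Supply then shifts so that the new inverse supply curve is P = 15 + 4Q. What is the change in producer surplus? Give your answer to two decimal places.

7.78

Rewriting demand in inverse form: P = 49 - 5Q.
Rewriting supply in inverse form: P = 20 + 4Q.
Initial equilibrium: Q_0 = 3.2222, P_0 = 32.8889; CS_0 = (1/2)(3.2222)(16.1111) = 25.9568, PS_0 = (1/2)(3.2222)(12.8889) = 20.7654.
New equilibrium: 49 - 5Q = 15 + 4Q gives Q_1 = 3.7778, P_1 = 30.1111; CS_1 = 35.679, PS_1 = 28.5432.
Change in producer surplus = 28.5432 - 20.7654 = 7.7778.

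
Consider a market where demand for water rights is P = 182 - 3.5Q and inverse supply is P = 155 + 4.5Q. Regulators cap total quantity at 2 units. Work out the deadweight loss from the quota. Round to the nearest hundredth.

7.56

Without the quota, 182 - 3.5Q = 155 + 4.5Q gives Q* = 3.375.
At Q = 2 the demand price is 182 - 3.5(2) = 175 and the supply price is 155 + 4.5(2) = 164.
DWL = (1/2)(gap between curves at 2) x (Q* - 2) = (1/2)(11)(1.375) = 7.5625.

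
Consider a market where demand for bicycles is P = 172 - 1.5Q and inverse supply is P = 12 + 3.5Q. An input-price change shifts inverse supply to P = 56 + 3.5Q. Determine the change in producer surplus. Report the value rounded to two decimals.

-850.08

Initial equilibrium: Q_0 = 32, P_0 = 124; CS_0 = (1/2)(32)(48) = 768, PS_0 = (1/2)(32)(112) = 1792.
New equilibrium: 172 - 1.5Q = 56 + 3.5Q gives Q_1 = 23.2, P_1 = 137.2; CS_1 = 403.68, PS_1 = 941.92.
Change in producer surplus = 941.92 - 1792 = -850.08.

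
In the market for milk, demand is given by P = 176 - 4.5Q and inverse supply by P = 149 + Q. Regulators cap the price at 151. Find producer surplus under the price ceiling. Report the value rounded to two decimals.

Without the control, 176 - 4.5Q = 149 + Q so Q* = 4.9091 and P* = 153.9091.
At P = 151, sellers supply (151 - 149)/1 = 2 while buyers want more, so the quantity traded is 2 at price 151.
PS is the triangle above supply below 151: (1/2)(2)(151 - 149) = 2.

2.00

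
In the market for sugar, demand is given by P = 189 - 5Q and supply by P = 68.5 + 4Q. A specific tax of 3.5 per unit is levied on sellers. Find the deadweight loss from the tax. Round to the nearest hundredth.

0.68

Without the tax, 189 - 5Q = 68.5 + 4Q so Q* = 13.3889 and P* = 122.0556.
A tax on sellers shifts supply up by 3.5: 189 - 5Q = 68.5 + 4Q + 3.5, so Q_t = 13. Buyers pay P_b = 124; sellers receive P_s = P_b - 3.5 = 120.5.
The welfare triangle lost has base Q* - Q_t = 0.3889 and height t = 3.5, so DWL = (1/2)(0.3889)(3.5) = 0.6806.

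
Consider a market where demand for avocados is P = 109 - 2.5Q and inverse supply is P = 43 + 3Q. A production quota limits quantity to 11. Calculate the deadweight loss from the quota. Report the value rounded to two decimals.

Without the quota, 109 - 2.5Q = 43 + 3Q gives Q* = 12.
At Q = 11 the demand price is 109 - 2.5(11) = 81.5 and the supply price is 43 + 3(11) = 76.
Deadweight loss is the triangle between the curves from 11 to 12: (1/2)(81.5 - 76)(12 - 11) = 2.75.

2.75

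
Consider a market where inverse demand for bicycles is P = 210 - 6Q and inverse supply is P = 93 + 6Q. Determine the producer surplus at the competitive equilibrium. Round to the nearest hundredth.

Setting demand equal to supply, 117 = 12Q, so Q* = 9.75 and P* = 151.5.
Producer surplus is the triangle above supply below P*: (1/2)(9.75)(151.5 - 93) = (1/2)(9.75)(58.5) = 285.1875.

285.19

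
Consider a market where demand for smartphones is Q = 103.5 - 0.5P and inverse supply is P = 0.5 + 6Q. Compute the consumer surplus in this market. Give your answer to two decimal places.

Rewriting demand in inverse form: P = 207 - 2Q.
Equilibrium: 207 - 2Q = 0.5 + 6Q, so Q* = 25.8125 and P* = 155.375.
CS is the area between the demand curve and P* from 0 to Q*: (1/2)(25.8125)(51.625) = 666.2852.

666.29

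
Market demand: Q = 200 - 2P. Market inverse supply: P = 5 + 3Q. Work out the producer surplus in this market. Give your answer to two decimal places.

Rewriting demand in inverse form: P = 100 - 0.5Q.
Equilibrium: 100 - 0.5Q = 5 + 3Q, so Q* = 27.1429 and P* = 86.4286.
The supply curve's price intercept is 5, so PS = (1/2)(Q*)(P* - 5) = (1/2)(27.1429)(81.4286) = 1105.102.

1105.10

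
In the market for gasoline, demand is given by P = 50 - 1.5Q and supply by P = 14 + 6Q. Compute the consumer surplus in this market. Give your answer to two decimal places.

17.28

Setting demand equal to supply, 36 = 7.5Q, so Q* = 4.8 and P* = 42.8.
The demand choke price is 50, so CS = (1/2)(Q*)(50 - P*) = (1/2)(4.8)(7.2) = 17.28.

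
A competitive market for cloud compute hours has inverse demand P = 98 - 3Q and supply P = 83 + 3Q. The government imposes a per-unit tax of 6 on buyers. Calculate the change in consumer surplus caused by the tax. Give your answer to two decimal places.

-6.00

Without the tax, 98 - 3Q = 83 + 3Q so Q* = 2.5 and P* = 90.5.
A tax on buyers shifts demand down by 6: (98 - 6) - 3Q = 83 + 3Q, so Q_t = 1.5. Buyers pay P_b = 93.5; sellers receive P_s = P_b - 6 = 87.5.
CS falls from (1/2)(2.5)(7.5) = 9.375 to (1/2)(1.5)(4.5) = 3.375, a change of -6.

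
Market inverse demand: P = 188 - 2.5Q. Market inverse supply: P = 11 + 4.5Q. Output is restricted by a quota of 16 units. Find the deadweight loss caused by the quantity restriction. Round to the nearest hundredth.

301.79

Unrestricted equilibrium: Q* = (188 - 11)/(2.5 + 4.5) = 25.2857.
At Q = 16 the demand price is 188 - 2.5(16) = 148 and the supply price is 11 + 4.5(16) = 83.
DWL = (1/2)(gap between curves at 16) x (Q* - 16) = (1/2)(65)(9.2857) = 301.7857.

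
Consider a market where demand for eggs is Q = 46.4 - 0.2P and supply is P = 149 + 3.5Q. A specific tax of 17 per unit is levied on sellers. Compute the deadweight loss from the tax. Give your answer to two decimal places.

Rewriting demand in inverse form: P = 232 - 5Q.
Without the tax, 232 - 5Q = 149 + 3.5Q so Q* = 9.7647 and P* = 183.1765.
With the tax, sellers need 17 more per unit: 232 - 5Q = 149 + 3.5Q + 17, so Q_t = 7.7647. Buyers pay P_b = 193.1765; sellers receive P_s = P_b - 17 = 176.1765.
Deadweight loss is the triangle between the curves from Q_t to Q*: (1/2)(9.7647 - 7.7647)(17) = 17.

17.00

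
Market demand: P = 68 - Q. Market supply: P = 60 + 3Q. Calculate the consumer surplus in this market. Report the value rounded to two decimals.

Set 68 - Q = 60 + 3Q, which gives 8 = 4Q, so Q* = 2 and P* = 68 - (2) = 66.
The demand choke price is 68, so CS = (1/2)(Q*)(68 - P*) = (1/2)(2)(2) = 2.

2.00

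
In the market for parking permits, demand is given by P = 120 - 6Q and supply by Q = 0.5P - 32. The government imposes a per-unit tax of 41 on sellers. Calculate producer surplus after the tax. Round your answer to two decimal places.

Rewriting supply in inverse form: P = 64 + 2Q.
Pre-tax equilibrium: 120 - 6Q = 64 + 2Q gives Q* = 7, P* = 78.
With the tax, sellers need 41 more per unit: 120 - 6Q = 64 + 2Q + 41, so Q_t = 1.875. Buyers pay P_b = 108.75; sellers receive P_s = P_b - 41 = 67.75.
Producer surplus is the triangle above supply below P_s: (1/2)(1.875)(67.75 - 64) = 3.5156.

3.52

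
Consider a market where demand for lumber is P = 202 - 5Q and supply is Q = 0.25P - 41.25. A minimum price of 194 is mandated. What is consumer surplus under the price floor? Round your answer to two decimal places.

Rewriting supply in inverse form: P = 165 + 4Q.
Free-market equilibrium: 202 - 5Q = 165 + 4Q gives Q* = 4.1111, P* = 181.4444.
At P = 194, buyers demand (202 - 194)/5 = 1.6 while sellers would supply more, so the quantity traded is 1.6 at price 194.
CS is the triangle under demand above 194: (1/2)(1.6)(202 - 194) = 6.4.

6.40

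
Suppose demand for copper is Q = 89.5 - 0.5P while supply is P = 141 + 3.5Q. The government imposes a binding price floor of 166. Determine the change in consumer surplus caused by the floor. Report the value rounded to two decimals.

-5.49

Rewriting demand in inverse form: P = 179 - 2Q.
Without the control, 179 - 2Q = 141 + 3.5Q so Q* = 6.9091 and P* = 165.1818.
At P = 166, buyers demand (179 - 166)/2 = 6.5 while sellers would supply more, so the quantity traded is 6.5 at price 166.
CS goes from (1/2)(6.9091)(13.8182) = 47.7355 to 42.25 (computed as (179 - 166)(6.5) - (1/2)(2)(6.5)^2), a change of -5.4855.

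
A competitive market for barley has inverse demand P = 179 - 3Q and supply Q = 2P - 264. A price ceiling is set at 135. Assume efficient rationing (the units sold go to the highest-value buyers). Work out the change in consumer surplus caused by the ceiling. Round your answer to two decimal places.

-60.49

Rewriting supply in inverse form: P = 132 + 0.5Q.
Without the control, 179 - 3Q = 132 + 0.5Q so Q* = 13.4286 and P* = 138.7143.
At P = 135, sellers supply (135 - 132)/0.5 = 6 while buyers want more, so the quantity traded is 6 at price 135.
CS goes from (1/2)(13.4286)(40.2857) = 270.4898 to 210 (computed as (179 - 135)(6) - (1/2)(3)(6)^2), a change of -60.4898.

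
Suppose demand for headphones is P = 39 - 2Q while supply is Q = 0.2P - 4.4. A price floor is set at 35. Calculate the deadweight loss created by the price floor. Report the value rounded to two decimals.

Rewriting supply in inverse form: P = 22 + 5Q.
Without the control, 39 - 2Q = 22 + 5Q so Q* = 2.4286 and P* = 34.1429.
At the floor price 35, quantity demanded is (39 - 35)/2 = 2; demand is the short side, so Q = 2 trades at P = 35.
At Q = 2 the demand price is 35 and the supply price is 32. Deadweight loss is the triangle between the curves from 2 to 2.4286: (1/2)(35 - 32)(2.4286 - 2) = 0.6429.

0.64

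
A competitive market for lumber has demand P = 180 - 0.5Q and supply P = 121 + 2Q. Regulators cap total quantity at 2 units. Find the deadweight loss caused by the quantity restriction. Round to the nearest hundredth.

Without the quota, 180 - 0.5Q = 121 + 2Q gives Q* = 23.6.
At Q = 2 the demand price is 180 - 0.5(2) = 179 and the supply price is 121 + 2(2) = 125.
DWL = (1/2)(gap between curves at 2) x (Q* - 2) = (1/2)(54)(21.6) = 583.2.

583.20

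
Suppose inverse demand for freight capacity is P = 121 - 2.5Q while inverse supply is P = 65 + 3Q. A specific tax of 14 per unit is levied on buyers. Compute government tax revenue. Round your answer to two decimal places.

106.91

Pre-tax equilibrium: 121 - 2.5Q = 65 + 3Q gives Q* = 10.1818, P* = 95.5455.
A tax on buyers shifts demand down by 14: (121 - 14) - 2.5Q = 65 + 3Q, so Q_t = 7.6364. Buyers pay P_b = 101.9091; sellers receive P_s = P_b - 14 = 87.9091.
Revenue is the tax times quantity traded: 14 x 7.6364 = 106.9091.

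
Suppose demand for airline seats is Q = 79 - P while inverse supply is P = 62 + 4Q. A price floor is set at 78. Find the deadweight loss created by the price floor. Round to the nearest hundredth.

Rewriting demand in inverse form: P = 79 - Q.
Without the control, 79 - Q = 62 + 4Q so Q* = 3.4 and P* = 75.6.
At the floor price 78, quantity demanded is (79 - 78)/1 = 1; demand is the short side, so Q = 1 trades at P = 78.
The lost-trades triangle has base Q* - 1 = 2.4 and height equal to the gap between the curves at Q = 1, which is 78 - 66 = 12. DWL = (1/2)(2.4)(12) = 14.4.

14.40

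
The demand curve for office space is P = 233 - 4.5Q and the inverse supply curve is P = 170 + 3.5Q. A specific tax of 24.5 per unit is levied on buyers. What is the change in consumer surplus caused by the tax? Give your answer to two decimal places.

Without the tax, 233 - 4.5Q = 170 + 3.5Q so Q* = 7.875 and P* = 197.5625.
With the tax, buyers' net willingness to pay falls by 24.5: (233 - 24.5) - 4.5Q = 170 + 3.5Q, so Q_t = 4.8125. Buyers pay P_b = 211.3438; sellers receive P_s = P_b - 24.5 = 186.8438.
CS falls from (1/2)(7.875)(35.4375) = 139.5352 to (1/2)(4.8125)(21.6562) = 52.1104, a change of -87.4248.

-87.42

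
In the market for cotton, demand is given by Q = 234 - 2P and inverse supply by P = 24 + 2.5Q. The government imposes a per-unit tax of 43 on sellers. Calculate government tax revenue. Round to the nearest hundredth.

716.67

Rewriting demand in inverse form: P = 117 - 0.5Q.
Pre-tax equilibrium: 117 - 0.5Q = 24 + 2.5Q gives Q* = 31, P* = 101.5.
A tax on sellers shifts supply up by 43: 117 - 0.5Q = 24 + 2.5Q + 43, so Q_t = 16.6667. Buyers pay P_b = 108.6667; sellers receive P_s = P_b - 43 = 65.6667.
Tax revenue = t x Q_t = 43 x 16.6667 = 716.6667.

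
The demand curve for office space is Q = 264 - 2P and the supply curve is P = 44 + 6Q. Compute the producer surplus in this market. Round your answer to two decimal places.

549.87

Rewriting demand in inverse form: P = 132 - 0.5Q.
Equilibrium: 132 - 0.5Q = 44 + 6Q, so Q* = 13.5385 and P* = 125.2308.
The supply curve's price intercept is 44, so PS = (1/2)(Q*)(P* - 44) = (1/2)(13.5385)(81.2308) = 549.8698.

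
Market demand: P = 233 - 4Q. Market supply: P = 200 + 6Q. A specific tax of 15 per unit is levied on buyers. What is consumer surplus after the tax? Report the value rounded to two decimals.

6.48

Pre-tax equilibrium: 233 - 4Q = 200 + 6Q gives Q* = 3.3, P* = 219.8.
With the tax, buyers' net willingness to pay falls by 15: (233 - 15) - 4Q = 200 + 6Q, so Q_t = 1.8. Buyers pay P_b = 225.8; sellers receive P_s = P_b - 15 = 210.8.
CS = (1/2)(Q_t)(233 - P_b) = (1/2)(1.8)(7.2) = 6.48.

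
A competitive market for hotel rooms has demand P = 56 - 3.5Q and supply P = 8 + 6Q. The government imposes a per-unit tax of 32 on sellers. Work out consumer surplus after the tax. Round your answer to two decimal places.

4.96

Pre-tax equilibrium: 56 - 3.5Q = 8 + 6Q gives Q* = 5.0526, P* = 38.3158.
With the tax, sellers need 32 more per unit: 56 - 3.5Q = 8 + 6Q + 32, so Q_t = 1.6842. Buyers pay P_b = 50.1053; sellers receive P_s = P_b - 32 = 18.1053.
Consumer surplus is the triangle under demand above P_b: (1/2)(1.6842)(56 - 50.1053) = 4.964.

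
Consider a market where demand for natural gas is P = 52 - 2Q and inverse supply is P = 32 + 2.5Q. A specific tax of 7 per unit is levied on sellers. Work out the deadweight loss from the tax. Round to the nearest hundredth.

5.44

Without the tax, 52 - 2Q = 32 + 2.5Q so Q* = 4.4444 and P* = 43.1111.
With the tax, sellers need 7 more per unit: 52 - 2Q = 32 + 2.5Q + 7, so Q_t = 2.8889. Buyers pay P_b = 46.2222; sellers receive P_s = P_b - 7 = 39.2222.
The welfare triangle lost has base Q* - Q_t = 1.5556 and height t = 7, so DWL = (1/2)(1.5556)(7) = 5.4444.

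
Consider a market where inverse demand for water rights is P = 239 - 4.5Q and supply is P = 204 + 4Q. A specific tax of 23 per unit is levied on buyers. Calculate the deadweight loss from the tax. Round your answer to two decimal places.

Pre-tax equilibrium: 239 - 4.5Q = 204 + 4Q gives Q* = 4.1176, P* = 220.4706.
A tax on buyers shifts demand down by 23: (239 - 23) - 4.5Q = 204 + 4Q, so Q_t = 1.4118. Buyers pay P_b = 232.6471; sellers receive P_s = P_b - 23 = 209.6471.
Deadweight loss is the triangle between the curves from Q_t to Q*: (1/2)(4.1176 - 1.4118)(23) = 31.1176.

31.12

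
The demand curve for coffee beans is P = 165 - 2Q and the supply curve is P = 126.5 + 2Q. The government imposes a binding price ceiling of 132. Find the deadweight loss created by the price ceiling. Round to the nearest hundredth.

Free-market equilibrium: 165 - 2Q = 126.5 + 2Q gives Q* = 9.625, P* = 145.75.
At the ceiling price 132, quantity supplied is (132 - 126.5)/2 = 2.75; supply is the short side, so Q = 2.75 trades at P = 132.
The lost-trades triangle has base Q* - 2.75 = 6.875 and height equal to the gap between the curves at Q = 2.75, which is 159.5 - 132 = 27.5. DWL = (1/2)(6.875)(27.5) = 94.5312.

94.53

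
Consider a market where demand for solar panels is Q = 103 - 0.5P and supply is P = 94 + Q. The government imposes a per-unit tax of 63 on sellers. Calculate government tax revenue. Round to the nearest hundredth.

1029.00

Rewriting demand in inverse form: P = 206 - 2Q.
Pre-tax equilibrium: 206 - 2Q = 94 + Q gives Q* = 37.3333, P* = 131.3333.
With the tax, sellers need 63 more per unit: 206 - 2Q = 94 + Q + 63, so Q_t = 16.3333. Buyers pay P_b = 173.3333; sellers receive P_s = P_b - 63 = 110.3333.
Revenue is the tax times quantity traded: 63 x 16.3333 = 1029.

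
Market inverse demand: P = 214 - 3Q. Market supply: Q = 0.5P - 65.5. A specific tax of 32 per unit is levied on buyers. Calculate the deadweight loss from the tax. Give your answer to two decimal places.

Rewriting supply in inverse form: P = 131 + 2Q.
Pre-tax equilibrium: 214 - 3Q = 131 + 2Q gives Q* = 16.6, P* = 164.2.
With the tax, buyers' net willingness to pay falls by 32: (214 - 32) - 3Q = 131 + 2Q, so Q_t = 10.2. Buyers pay P_b = 183.4; sellers receive P_s = P_b - 32 = 151.4.
The welfare triangle lost has base Q* - Q_t = 6.4 and height t = 32, so DWL = (1/2)(6.4)(32) = 102.4.

102.40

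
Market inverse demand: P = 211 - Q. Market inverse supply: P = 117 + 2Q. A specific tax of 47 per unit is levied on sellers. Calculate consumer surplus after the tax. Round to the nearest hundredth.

122.72

Without the tax, 211 - Q = 117 + 2Q so Q* = 31.3333 and P* = 179.6667.
With the tax, sellers need 47 more per unit: 211 - Q = 117 + 2Q + 47, so Q_t = 15.6667. Buyers pay P_b = 195.3333; sellers receive P_s = P_b - 47 = 148.3333.
CS = (1/2)(Q_t)(211 - P_b) = (1/2)(15.6667)(15.6667) = 122.7222.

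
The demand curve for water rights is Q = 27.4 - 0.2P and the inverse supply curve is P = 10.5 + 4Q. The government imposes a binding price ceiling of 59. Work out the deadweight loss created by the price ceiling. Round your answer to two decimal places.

Rewriting demand in inverse form: P = 137 - 5Q.
Without the control, 137 - 5Q = 10.5 + 4Q so Q* = 14.0556 and P* = 66.7222.
At P = 59, sellers supply (59 - 10.5)/4 = 12.125 while buyers want more, so the quantity traded is 12.125 at price 59.
At Q = 12.125 the demand price is 76.375 and the supply price is 59. Deadweight loss is the triangle between the curves from 12.125 to 14.0556: (1/2)(76.375 - 59)(14.0556 - 12.125) = 16.7717.

16.77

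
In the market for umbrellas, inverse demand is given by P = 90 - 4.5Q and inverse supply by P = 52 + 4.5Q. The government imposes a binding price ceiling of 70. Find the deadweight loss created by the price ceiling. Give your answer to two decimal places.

Without the control, 90 - 4.5Q = 52 + 4.5Q so Q* = 4.2222 and P* = 71.
At P = 70, sellers supply (70 - 52)/4.5 = 4 while buyers want more, so the quantity traded is 4 at price 70.
The lost-trades triangle has base Q* - 4 = 0.2222 and height equal to the gap between the curves at Q = 4, which is 72 - 70 = 2. DWL = (1/2)(0.2222)(2) = 0.2222.

0.22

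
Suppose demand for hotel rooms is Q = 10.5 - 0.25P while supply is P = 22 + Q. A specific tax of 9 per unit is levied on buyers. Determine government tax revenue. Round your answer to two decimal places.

19.80

Rewriting demand in inverse form: P = 42 - 4Q.
Pre-tax equilibrium: 42 - 4Q = 22 + Q gives Q* = 4, P* = 26.
A tax on buyers shifts demand down by 9: (42 - 9) - 4Q = 22 + Q, so Q_t = 2.2. Buyers pay P_b = 33.2; sellers receive P_s = P_b - 9 = 24.2.
Revenue is the tax times quantity traded: 9 x 2.2 = 19.8.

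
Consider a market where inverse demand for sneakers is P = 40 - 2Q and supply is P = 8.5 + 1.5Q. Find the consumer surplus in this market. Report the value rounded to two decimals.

Equilibrium: 40 - 2Q = 8.5 + 1.5Q, so Q* = 9 and P* = 22.
CS is the area between the demand curve and P* from 0 to Q*: (1/2)(9)(18) = 81.

81.00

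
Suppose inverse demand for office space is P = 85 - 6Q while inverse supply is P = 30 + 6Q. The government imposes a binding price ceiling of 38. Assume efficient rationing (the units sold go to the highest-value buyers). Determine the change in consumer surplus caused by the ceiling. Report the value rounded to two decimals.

-5.69

Without the control, 85 - 6Q = 30 + 6Q so Q* = 4.5833 and P* = 57.5.
At the ceiling price 38, quantity supplied is (38 - 30)/6 = 1.3333; supply is the short side, so Q = 1.3333 trades at P = 38.
CS goes from (1/2)(4.5833)(27.5) = 63.0208 to 57.3333 (computed as (85 - 38)(1.3333) - (1/2)(6)(1.3333)^2), a change of -5.6875.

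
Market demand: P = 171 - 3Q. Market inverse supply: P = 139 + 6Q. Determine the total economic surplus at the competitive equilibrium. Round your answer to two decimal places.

Setting demand equal to supply, 32 = 9Q, so Q* = 3.5556 and P* = 160.3333.
Total surplus is the full triangle between the curves from 0 to Q*: (1/2)(3.5556)(171 - 139) = 56.8889.

56.89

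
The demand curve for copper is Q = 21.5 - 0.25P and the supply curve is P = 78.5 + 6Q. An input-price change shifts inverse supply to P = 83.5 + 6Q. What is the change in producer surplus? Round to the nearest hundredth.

Rewriting demand in inverse form: P = 86 - 4Q.
Initial equilibrium: Q_0 = 0.75, P_0 = 83; CS_0 = (1/2)(0.75)(3) = 1.125, PS_0 = (1/2)(0.75)(4.5) = 1.6875.
New equilibrium: 86 - 4Q = 83.5 + 6Q gives Q_1 = 0.25, P_1 = 85; CS_1 = 0.125, PS_1 = 0.1875.
Change in producer surplus = 0.1875 - 1.6875 = -1.5.

-1.50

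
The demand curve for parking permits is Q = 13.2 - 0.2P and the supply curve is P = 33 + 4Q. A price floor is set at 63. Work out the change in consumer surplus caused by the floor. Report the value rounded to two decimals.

Rewriting demand in inverse form: P = 66 - 5Q.
Free-market equilibrium: 66 - 5Q = 33 + 4Q gives Q* = 3.6667, P* = 47.6667.
At P = 63, buyers demand (66 - 63)/5 = 0.6 while sellers would supply more, so the quantity traded is 0.6 at price 63.
CS goes from (1/2)(3.6667)(18.3333) = 33.6111 to 0.9 (computed as (66 - 63)(0.6) - (1/2)(5)(0.6)^2), a change of -32.7111.

-32.71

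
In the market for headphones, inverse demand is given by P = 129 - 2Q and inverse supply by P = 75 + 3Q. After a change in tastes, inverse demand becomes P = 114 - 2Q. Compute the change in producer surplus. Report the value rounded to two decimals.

Initial equilibrium: Q_0 = 10.8, P_0 = 107.4; CS_0 = (1/2)(10.8)(21.6) = 116.64, PS_0 = (1/2)(10.8)(32.4) = 174.96.
New equilibrium: 114 - 2Q = 75 + 3Q gives Q_1 = 7.8, P_1 = 98.4; CS_1 = 60.84, PS_1 = 91.26.
Change in producer surplus = 91.26 - 174.96 = -83.7.

-83.70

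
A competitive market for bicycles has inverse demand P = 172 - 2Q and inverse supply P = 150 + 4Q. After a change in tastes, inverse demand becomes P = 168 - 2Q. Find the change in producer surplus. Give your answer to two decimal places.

-8.89

Initial equilibrium: Q_0 = 3.6667, P_0 = 164.6667; CS_0 = (1/2)(3.6667)(7.3333) = 13.4444, PS_0 = (1/2)(3.6667)(14.6667) = 26.8889.
New equilibrium: 168 - 2Q = 150 + 4Q gives Q_1 = 3, P_1 = 162; CS_1 = 9, PS_1 = 18.
Change in producer surplus = 18 - 26.8889 = -8.8889.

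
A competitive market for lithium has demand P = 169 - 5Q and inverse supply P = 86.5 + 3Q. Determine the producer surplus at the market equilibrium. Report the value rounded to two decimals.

Equilibrium: 169 - 5Q = 86.5 + 3Q, so Q* = 10.3125 and P* = 117.4375.
Producer surplus is the triangle above supply below P*: (1/2)(10.3125)(117.4375 - 86.5) = (1/2)(10.3125)(30.9375) = 159.5215.

159.52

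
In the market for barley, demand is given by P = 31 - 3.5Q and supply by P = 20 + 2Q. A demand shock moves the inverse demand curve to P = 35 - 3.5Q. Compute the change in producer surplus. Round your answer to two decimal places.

3.44

Initial equilibrium: Q_0 = 2, P_0 = 24; CS_0 = (1/2)(2)(7) = 7, PS_0 = (1/2)(2)(4) = 4.
New equilibrium: 35 - 3.5Q = 20 + 2Q gives Q_1 = 2.7273, P_1 = 25.4545; CS_1 = 13.0165, PS_1 = 7.438.
Change in producer surplus = 7.438 - 4 = 3.438.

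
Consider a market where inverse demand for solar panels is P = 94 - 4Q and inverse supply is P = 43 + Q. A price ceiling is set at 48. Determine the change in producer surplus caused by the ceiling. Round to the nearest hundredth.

-39.52

Without the control, 94 - 4Q = 43 + Q so Q* = 10.2 and P* = 53.2.
At P = 48, sellers supply (48 - 43)/1 = 5 while buyers want more, so the quantity traded is 5 at price 48.
PS goes from (1/2)(10.2)(10.2) = 52.02 to 12.5 (computed as (48 - 43)(5) - (1/2)(1)(5)^2), a change of -39.52.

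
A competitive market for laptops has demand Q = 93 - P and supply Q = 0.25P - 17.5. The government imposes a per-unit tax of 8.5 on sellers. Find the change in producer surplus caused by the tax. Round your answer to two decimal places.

Rewriting demand in inverse form: P = 93 - Q.
Rewriting supply in inverse form: P = 70 + 4Q.
Without the tax, 93 - Q = 70 + 4Q so Q* = 4.6 and P* = 88.4.
With the tax, sellers need 8.5 more per unit: 93 - Q = 70 + 4Q + 8.5, so Q_t = 2.9. Buyers pay P_b = 90.1; sellers receive P_s = P_b - 8.5 = 81.6.
Producers lose the trapezoid between P_s and P* out to Q_t plus the triangle from Q_t to Q*: change in PS = 16.82 - 42.32 = -25.5.

-25.50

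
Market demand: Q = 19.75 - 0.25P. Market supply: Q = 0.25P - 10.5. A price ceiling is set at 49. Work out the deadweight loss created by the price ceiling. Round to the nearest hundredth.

33.06

Rewriting demand in inverse form: P = 79 - 4Q.
Rewriting supply in inverse form: P = 42 + 4Q.
Without the control, 79 - 4Q = 42 + 4Q so Q* = 4.625 and P* = 60.5.
At P = 49, sellers supply (49 - 42)/4 = 1.75 while buyers want more, so the quantity traded is 1.75 at price 49.
The lost-trades triangle has base Q* - 1.75 = 2.875 and height equal to the gap between the curves at Q = 1.75, which is 72 - 49 = 23. DWL = (1/2)(2.875)(23) = 33.0625.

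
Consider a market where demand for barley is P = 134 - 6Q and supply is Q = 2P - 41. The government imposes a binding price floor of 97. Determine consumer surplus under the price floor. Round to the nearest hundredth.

Rewriting supply in inverse form: P = 20.5 + 0.5Q.
Free-market equilibrium: 134 - 6Q = 20.5 + 0.5Q gives Q* = 17.4615, P* = 29.2308.
At the floor price 97, quantity demanded is (134 - 97)/6 = 6.1667; demand is the short side, so Q = 6.1667 trades at P = 97.
CS is the triangle under demand above 97: (1/2)(6.1667)(134 - 97) = 114.0833.

114.08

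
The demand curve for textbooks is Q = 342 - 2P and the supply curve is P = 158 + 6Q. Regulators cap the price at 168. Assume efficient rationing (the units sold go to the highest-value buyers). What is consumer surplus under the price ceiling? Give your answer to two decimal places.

Rewriting demand in inverse form: P = 171 - 0.5Q.
Without the control, 171 - 0.5Q = 158 + 6Q so Q* = 2 and P* = 170.
At P = 168, sellers supply (168 - 158)/6 = 1.6667 while buyers want more, so the quantity traded is 1.6667 at price 168.
The demand price at Q = 1.6667 is 170.1667. CS is the trapezoid between demand and 168 over [0, 1.6667]: (1/2)[(171 - 168) + (170.1667 - 168)](1.6667) = 4.3056.

4.31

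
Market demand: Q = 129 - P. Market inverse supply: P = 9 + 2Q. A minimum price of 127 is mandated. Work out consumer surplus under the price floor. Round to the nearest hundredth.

2.00

Rewriting demand in inverse form: P = 129 - Q.
Without the control, 129 - Q = 9 + 2Q so Q* = 40 and P* = 89.
At the floor price 127, quantity demanded is (129 - 127)/1 = 2; demand is the short side, so Q = 2 trades at P = 127.
CS is the triangle under demand above 127: (1/2)(2)(129 - 127) = 2.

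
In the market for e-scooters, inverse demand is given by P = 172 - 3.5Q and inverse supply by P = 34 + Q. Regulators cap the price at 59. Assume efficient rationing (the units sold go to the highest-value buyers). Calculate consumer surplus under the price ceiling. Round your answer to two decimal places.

Without the control, 172 - 3.5Q = 34 + Q so Q* = 30.6667 and P* = 64.6667.
At the ceiling price 59, quantity supplied is (59 - 34)/1 = 25; supply is the short side, so Q = 25 trades at P = 59.
The demand price at Q = 25 is 84.5. CS is the trapezoid between demand and 59 over [0, 25]: (1/2)[(172 - 59) + (84.5 - 59)](25) = 1731.25.

1731.25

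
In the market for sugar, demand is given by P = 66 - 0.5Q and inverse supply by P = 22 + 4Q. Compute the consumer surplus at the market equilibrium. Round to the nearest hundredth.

Set 66 - 0.5Q = 22 + 4Q, which gives 44 = 4.5Q, so Q* = 9.7778 and P* = 66 - 0.5(9.7778) = 61.1111.
CS is the area between the demand curve and P* from 0 to Q*: (1/2)(9.7778)(4.8889) = 23.9012.

23.90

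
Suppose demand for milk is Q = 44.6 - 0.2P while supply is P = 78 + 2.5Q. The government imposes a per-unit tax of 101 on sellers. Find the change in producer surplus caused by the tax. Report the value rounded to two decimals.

-424.20

Rewriting demand in inverse form: P = 223 - 5Q.
Pre-tax equilibrium: 223 - 5Q = 78 + 2.5Q gives Q* = 19.3333, P* = 126.3333.
With the tax, sellers need 101 more per unit: 223 - 5Q = 78 + 2.5Q + 101, so Q_t = 5.8667. Buyers pay P_b = 193.6667; sellers receive P_s = P_b - 101 = 92.6667.
Producers lose the trapezoid between P_s and P* out to Q_t plus the triangle from Q_t to Q*: change in PS = 43.0222 - 467.2222 = -424.2.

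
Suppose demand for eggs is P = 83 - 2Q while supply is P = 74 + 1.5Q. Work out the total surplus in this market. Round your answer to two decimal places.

11.57

Setting demand equal to supply, 9 = 3.5Q, so Q* = 2.5714 and P* = 77.8571.
Total surplus is the full triangle between the curves from 0 to Q*: (1/2)(2.5714)(83 - 74) = 11.5714.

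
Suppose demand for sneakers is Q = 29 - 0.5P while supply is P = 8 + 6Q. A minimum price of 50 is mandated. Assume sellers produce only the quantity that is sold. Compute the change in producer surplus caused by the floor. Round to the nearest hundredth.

Rewriting demand in inverse form: P = 58 - 2Q.
Free-market equilibrium: 58 - 2Q = 8 + 6Q gives Q* = 6.25, P* = 45.5.
At P = 50, buyers demand (58 - 50)/2 = 4 while sellers would supply more, so the quantity traded is 4 at price 50.
PS goes from (1/2)(6.25)(37.5) = 117.1875 to 120 (computed as (50 - 8)(4) - (1/2)(6)(4)^2), a change of 2.8125.

2.81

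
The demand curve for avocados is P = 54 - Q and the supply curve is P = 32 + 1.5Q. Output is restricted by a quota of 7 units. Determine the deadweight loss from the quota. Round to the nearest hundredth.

4.05

Without the quota, 54 - Q = 32 + 1.5Q gives Q* = 8.8.
At Q = 7 the demand price is 54 - (7) = 47 and the supply price is 32 + 1.5(7) = 42.5.
DWL = (1/2)(gap between curves at 7) x (Q* - 7) = (1/2)(4.5)(1.8) = 4.05.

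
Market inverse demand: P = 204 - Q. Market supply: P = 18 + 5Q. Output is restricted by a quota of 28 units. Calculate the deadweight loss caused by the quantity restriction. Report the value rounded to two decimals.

27.00

Unrestricted equilibrium: Q* = (204 - 18)/(1 + 5) = 31.
At Q = 28 the demand price is 204 - (28) = 176 and the supply price is 18 + 5(28) = 158.
DWL = (1/2)(gap between curves at 28) x (Q* - 28) = (1/2)(18)(3) = 27.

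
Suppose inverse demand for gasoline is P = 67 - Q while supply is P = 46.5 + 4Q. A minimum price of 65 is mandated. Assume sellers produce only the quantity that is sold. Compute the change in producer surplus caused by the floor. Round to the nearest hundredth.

-4.62

Free-market equilibrium: 67 - Q = 46.5 + 4Q gives Q* = 4.1, P* = 62.9.
At the floor price 65, quantity demanded is (67 - 65)/1 = 2; demand is the short side, so Q = 2 trades at P = 65.
PS goes from (1/2)(4.1)(16.4) = 33.62 to 29 (computed as (65 - 46.5)(2) - (1/2)(4)(2)^2), a change of -4.62.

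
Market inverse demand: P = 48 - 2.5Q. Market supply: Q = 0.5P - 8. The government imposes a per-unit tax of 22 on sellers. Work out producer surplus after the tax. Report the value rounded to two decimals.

4.94

Rewriting supply in inverse form: P = 16 + 2Q.
Without the tax, 48 - 2.5Q = 16 + 2Q so Q* = 7.1111 and P* = 30.2222.
With the tax, sellers need 22 more per unit: 48 - 2.5Q = 16 + 2Q + 22, so Q_t = 2.2222. Buyers pay P_b = 42.4444; sellers receive P_s = P_b - 22 = 20.4444.
Producer surplus is the triangle above supply below P_s: (1/2)(2.2222)(20.4444 - 16) = 4.9383.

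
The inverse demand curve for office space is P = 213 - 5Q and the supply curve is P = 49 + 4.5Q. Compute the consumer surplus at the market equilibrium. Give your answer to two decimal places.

745.04

Setting demand equal to supply, 164 = 9.5Q, so Q* = 17.2632 and P* = 126.6842.
CS is the area between the demand curve and P* from 0 to Q*: (1/2)(17.2632)(86.3158) = 745.0416.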